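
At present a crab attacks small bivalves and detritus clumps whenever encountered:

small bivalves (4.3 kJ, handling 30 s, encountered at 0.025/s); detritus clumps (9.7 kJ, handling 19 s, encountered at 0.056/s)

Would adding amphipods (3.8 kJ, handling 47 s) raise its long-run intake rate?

On small bivalves and detritus clumps alone, R = ΣλE/(1+Σλh) = 0.6507/2.814 = 0.2312 kJ/s.
amphipods: E/h = 3.8/47 = 0.08085 kJ/s.
0.08085 < 0.2312, so adding amphipods would lower the average — exclude it.

No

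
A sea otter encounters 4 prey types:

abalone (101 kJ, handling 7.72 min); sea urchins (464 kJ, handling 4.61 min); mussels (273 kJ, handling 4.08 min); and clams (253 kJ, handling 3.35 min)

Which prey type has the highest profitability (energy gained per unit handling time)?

sea urchins

In descending order of E/h:
sea urchins: 464/4.61 = 101 kJ/min
clams: 253/3.35 = 75.5 kJ/min
mussels: 273/4.08 = 66.9 kJ/min
abalone: 101/7.72 = 13.1 kJ/min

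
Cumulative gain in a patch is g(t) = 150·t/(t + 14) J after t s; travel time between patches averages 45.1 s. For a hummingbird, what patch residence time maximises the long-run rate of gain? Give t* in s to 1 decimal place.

Maximise g(t)/(T+t): set derivative to zero → g'(t)(T+t) = g(t).
g'(t) = 150·14/(t + 14)². Setting 150·14/(t+14)² = 150t/[(t+14)(45.1+t)] gives 14(45.1+t) = t(t+14), so t² = 14×45.1 = 631.4.
t* = √631.4 = 25.13 s.

25.1 s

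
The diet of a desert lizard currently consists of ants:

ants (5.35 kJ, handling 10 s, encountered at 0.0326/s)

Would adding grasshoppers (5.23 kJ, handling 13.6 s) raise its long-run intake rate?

Yes

Intake rate on the current diet: R = (0.0326×5.35) / (1 + 0.0326×10) = 0.1744/1.326 = 0.1315 kJ/s.
Profitability of grasshoppers: 5.23/13.6 = 0.3846 kJ/s.
Since 0.3846 > R, including grasshoppers increases the long-run rate.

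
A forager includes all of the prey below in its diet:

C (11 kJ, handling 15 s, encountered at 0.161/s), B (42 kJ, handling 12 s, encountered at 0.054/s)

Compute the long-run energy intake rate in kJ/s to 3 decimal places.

0.994 kJ/s

R = Σλ_iE_i / (1 + Σλ_ih_i)
Numerator: 0.161×11 + 0.054×42 = 4.039
Denominator: 1 + 0.161×15 + 0.054×12 = 4.063
R = 4.039/4.063 = 0.9941 kJ/s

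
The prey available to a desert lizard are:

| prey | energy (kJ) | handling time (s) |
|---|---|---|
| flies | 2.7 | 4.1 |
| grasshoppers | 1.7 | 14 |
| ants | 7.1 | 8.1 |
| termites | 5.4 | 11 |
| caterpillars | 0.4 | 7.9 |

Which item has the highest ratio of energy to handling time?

ants

In descending order of E/h:
ants: 7.1/8.1 = 0.877 kJ/s
flies: 2.7/4.1 = 0.659 kJ/s
termites: 5.4/11 = 0.491 kJ/s
grasshoppers: 1.7/14 = 0.121 kJ/s
caterpillars: 0.4/7.9 = 0.0506 kJ/s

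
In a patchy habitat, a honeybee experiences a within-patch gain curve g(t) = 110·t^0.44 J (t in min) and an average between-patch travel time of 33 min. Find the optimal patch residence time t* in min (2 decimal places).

Maximise g(t)/(T+t): set derivative to zero → g'(t)(T+t) = g(t).
g'(t) = 0.44·110·t^-0.56. Setting 0.44·110·t^-0.56 = 110·t^0.44/(33+t) gives 0.44(33+t) = t, so 0.56·t = 0.44×33.
t* = 0.44×33/0.56 = 25.93 min.

25.93 min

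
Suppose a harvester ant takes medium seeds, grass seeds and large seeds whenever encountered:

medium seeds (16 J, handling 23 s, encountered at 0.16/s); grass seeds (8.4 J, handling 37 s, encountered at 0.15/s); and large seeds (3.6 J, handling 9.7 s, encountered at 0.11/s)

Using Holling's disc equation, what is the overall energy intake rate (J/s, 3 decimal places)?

R = (0.16×16 + 0.15×8.4 + 0.11×3.6) / (1 + 0.16×23 + 0.15×37 + 0.11×9.7) = 4.216/11.3 = 0.3732 J/s.

0.373 J/s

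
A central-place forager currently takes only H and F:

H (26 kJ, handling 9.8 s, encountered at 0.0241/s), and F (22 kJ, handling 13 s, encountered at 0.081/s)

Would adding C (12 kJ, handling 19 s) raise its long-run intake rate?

No

On H and F alone, R = ΣλE/(1+Σλh) = 2.409/2.289 = 1.052 kJ/s.
C: E/h = 12/19 = 0.6316 kJ/s.
0.6316 < 1.052, so adding C would lower the average — exclude it.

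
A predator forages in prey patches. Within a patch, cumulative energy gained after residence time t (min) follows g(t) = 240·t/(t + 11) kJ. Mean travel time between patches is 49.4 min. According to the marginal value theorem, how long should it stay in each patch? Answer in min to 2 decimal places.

23.31 min

Optimal t* satisfies g'(t*) = g(t*)/(T + t*).
g'(t) = 240·11/(t + 11)². Setting 240·11/(t+11)² = 240t/[(t+11)(49.4+t)] gives 11(49.4+t) = t(t+11), so t² = 11×49.4 = 543.4.
t* = √543.4 = 23.31 min.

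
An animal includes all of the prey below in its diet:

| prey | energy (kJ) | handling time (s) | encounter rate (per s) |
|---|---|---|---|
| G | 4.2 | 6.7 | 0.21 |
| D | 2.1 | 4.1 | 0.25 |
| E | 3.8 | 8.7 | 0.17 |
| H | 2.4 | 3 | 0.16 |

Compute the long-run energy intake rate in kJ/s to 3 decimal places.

0.452 kJ/s

R = Σλ_iE_i / (1 + Σλ_ih_i)
Numerator: 0.21×4.2 + 0.25×2.1 + 0.17×3.8 + 0.16×2.4 = 2.437
Denominator: 1 + 0.21×6.7 + 0.25×4.1 + 0.17×8.7 + 0.16×3 = 5.391
R = 2.437/5.391 = 0.452 kJ/s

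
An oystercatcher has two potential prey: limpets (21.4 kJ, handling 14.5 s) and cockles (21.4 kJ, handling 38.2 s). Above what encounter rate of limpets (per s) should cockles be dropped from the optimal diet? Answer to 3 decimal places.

0.042 per s

At the threshold, the rate on limpets alone equals the profitability of cockles: λ·21.4/(1 + λ·14.5) = 21.4/38.2 = 0.5602.
Rearranging, λ(21.4 − 0.5602×14.5) = 0.5602, so λ = 0.5602/13.28 = 0.04219 per s.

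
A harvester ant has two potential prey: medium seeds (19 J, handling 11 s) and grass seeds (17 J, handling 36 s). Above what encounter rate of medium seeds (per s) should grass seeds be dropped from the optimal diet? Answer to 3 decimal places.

At the threshold, the rate on medium seeds alone equals the profitability of grass seeds: λ·19/(1 + λ·11) = 17/36 = 0.4722.
Rearranging, λ(19 − 0.4722×11) = 0.4722, so λ = 0.4722/13.81 = 0.03421 per s.

0.034 per s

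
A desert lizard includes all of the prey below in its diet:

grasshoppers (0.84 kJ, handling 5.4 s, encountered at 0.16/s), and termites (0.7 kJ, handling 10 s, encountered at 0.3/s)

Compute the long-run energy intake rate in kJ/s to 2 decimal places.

0.07 kJ/s

R = (0.16×0.84 + 0.3×0.7) / (1 + 0.16×5.4 + 0.3×10) = 0.3444/4.864 = 0.07081 kJ/s.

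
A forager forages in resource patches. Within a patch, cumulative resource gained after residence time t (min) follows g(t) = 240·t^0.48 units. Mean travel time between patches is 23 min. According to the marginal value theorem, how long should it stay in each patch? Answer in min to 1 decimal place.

Optimal t* satisfies g'(t*) = g(t*)/(T + t*).
g'(t) = 0.48·240·t^-0.52. Setting 0.48·240·t^-0.52 = 240·t^0.48/(23+t) gives 0.48(23+t) = t, so 0.52·t = 0.48×23.
t* = 0.48×23/0.52 = 21.23 min.

21.2 min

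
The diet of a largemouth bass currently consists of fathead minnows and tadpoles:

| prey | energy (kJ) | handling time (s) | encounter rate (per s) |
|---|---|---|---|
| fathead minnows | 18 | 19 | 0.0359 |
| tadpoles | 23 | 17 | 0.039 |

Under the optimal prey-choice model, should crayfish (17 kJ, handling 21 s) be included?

Yes

Intake rate on the current diet: R = (0.0359×18 + 0.039×23) / (1 + 0.0359×19 + 0.039×17) = 1.543/2.345 = 0.6581 kJ/s.
crayfish: E/h = 17/21 = 0.8095 kJ/s.
Since 0.8095 > R, including crayfish increases the long-run rate.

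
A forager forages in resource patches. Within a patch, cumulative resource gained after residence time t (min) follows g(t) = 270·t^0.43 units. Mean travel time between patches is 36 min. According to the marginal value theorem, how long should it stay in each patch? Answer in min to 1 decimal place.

27.2 min

Optimal t* satisfies g'(t*) = g(t*)/(T + t*).
g'(t) = 0.43·270·t^-0.57. Setting 0.43·270·t^-0.57 = 270·t^0.43/(36+t) gives 0.43(36+t) = t, so 0.57·t = 0.43×36.
t* = 0.43×36/0.57 = 27.16 min.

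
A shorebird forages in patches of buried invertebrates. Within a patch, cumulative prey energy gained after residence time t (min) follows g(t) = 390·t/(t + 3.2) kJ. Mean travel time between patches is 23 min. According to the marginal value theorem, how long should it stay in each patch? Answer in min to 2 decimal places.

By the marginal value theorem, leave when the instantaneous gain rate g'(t) equals the habitat-wide average g(t)/(T + t).
g'(t) = 390·3.2/(t + 3.2)². Setting 390·3.2/(t+3.2)² = 390t/[(t+3.2)(23+t)] gives 3.2(23+t) = t(t+3.2), so t² = 3.2×23 = 73.6.
t* = √73.6 = 8.579 min.

8.58 min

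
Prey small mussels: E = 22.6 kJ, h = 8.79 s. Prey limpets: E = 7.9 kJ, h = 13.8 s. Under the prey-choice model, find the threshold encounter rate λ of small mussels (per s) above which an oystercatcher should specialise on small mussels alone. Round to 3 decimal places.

Drop limpets once their profitability E₂/h₂ falls below the rate achievable on small mussels alone: E₂/h₂ = λE₁/(1 + λh₁).
Solve for λ: λE₁h₂ = E₂(1 + λh₁) → λ(E₁h₂ − E₂h₁) = E₂ → λ = E₂/(E₁h₂ − E₂h₁).
λ = 7.9/(22.6×13.8 − 7.9×8.79) = 7.9/242.4 = 0.03259 per s.

0.033 per s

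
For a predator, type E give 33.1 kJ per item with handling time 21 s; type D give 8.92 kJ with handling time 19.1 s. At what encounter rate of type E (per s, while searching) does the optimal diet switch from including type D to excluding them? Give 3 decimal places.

Drop type D once their profitability E₂/h₂ falls below the rate achievable on type E alone: E₂/h₂ = λE₁/(1 + λh₁).
Solve for λ: λE₁h₂ = E₂(1 + λh₁) → λ(E₁h₂ − E₂h₁) = E₂ → λ = E₂/(E₁h₂ − E₂h₁).
λ = 8.92/(33.1×19.1 − 8.92×21) = 8.92/444.9 = 0.02005 per s.

0.020 per s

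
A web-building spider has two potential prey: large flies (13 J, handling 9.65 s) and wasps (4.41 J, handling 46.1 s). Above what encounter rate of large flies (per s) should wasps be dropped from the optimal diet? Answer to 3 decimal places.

At the threshold, the rate on large flies alone equals the profitability of wasps: λ·13/(1 + λ·9.65) = 4.41/46.1 = 0.09566.
Rearranging, λ(13 − 0.09566×9.65) = 0.09566, so λ = 0.09566/12.08 = 0.007921 per s.

0.008 per s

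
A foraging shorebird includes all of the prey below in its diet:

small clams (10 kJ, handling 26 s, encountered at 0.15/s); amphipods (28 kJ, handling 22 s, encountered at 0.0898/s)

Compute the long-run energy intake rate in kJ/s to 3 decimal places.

0.584 kJ/s

R = (0.15×10 + 0.0898×28) / (1 + 0.15×26 + 0.0898×22) = 4.014/6.876 = 0.5839 kJ/s.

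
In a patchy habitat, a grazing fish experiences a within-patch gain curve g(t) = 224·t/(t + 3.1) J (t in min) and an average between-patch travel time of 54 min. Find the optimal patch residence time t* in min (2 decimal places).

12.94 min

By the marginal value theorem, leave when the instantaneous gain rate g'(t) equals the habitat-wide average g(t)/(T + t).
g'(t) = 224·3.1/(t + 3.1)². Setting 224·3.1/(t+3.1)² = 224t/[(t+3.1)(54+t)] gives 3.1(54+t) = t(t+3.1), so t² = 3.1×54 = 167.4.
t* = √167.4 = 12.94 min.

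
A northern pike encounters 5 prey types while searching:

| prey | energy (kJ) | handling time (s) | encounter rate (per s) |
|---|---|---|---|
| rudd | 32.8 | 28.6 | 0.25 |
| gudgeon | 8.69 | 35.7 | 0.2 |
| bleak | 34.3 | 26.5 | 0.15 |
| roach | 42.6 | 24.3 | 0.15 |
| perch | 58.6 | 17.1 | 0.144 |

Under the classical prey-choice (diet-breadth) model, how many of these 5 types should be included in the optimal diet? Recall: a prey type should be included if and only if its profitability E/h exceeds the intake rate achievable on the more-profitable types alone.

1

Rank by E/h (kJ/s): perch 3.43, roach 1.75, bleak 1.29, rudd 1.15, gudgeon 0.243. Include each in turn until the next type's E/h falls below the running intake rate.
Rate on top 1: 2.437. roach: 1.75 < 2.437 → exclude; stop.
Optimal diet: perch — 1 of 5 types.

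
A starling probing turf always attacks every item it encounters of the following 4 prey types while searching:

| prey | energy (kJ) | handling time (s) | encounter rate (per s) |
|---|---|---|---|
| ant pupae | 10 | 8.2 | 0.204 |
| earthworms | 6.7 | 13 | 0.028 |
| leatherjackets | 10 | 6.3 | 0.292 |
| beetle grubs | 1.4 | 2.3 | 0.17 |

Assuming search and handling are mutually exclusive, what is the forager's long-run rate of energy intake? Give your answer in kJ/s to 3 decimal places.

1.022 kJ/s

R = Σλ_iE_i / (1 + Σλ_ih_i)
Numerator: 0.204×10 + 0.028×6.7 + 0.292×10 + 0.17×1.4 = 5.386
Denominator: 1 + 0.204×8.2 + 0.028×13 + 0.292×6.3 + 0.17×2.3 = 5.267
R = 5.386/5.267 = 1.022 kJ/s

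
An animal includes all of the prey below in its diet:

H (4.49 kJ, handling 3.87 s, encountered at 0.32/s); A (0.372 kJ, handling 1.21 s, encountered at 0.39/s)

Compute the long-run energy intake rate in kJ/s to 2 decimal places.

0.58 kJ/s

R = (0.32×4.49 + 0.39×0.372) / (1 + 0.32×3.87 + 0.39×1.21) = 1.582/2.71 = 0.5837 kJ/s.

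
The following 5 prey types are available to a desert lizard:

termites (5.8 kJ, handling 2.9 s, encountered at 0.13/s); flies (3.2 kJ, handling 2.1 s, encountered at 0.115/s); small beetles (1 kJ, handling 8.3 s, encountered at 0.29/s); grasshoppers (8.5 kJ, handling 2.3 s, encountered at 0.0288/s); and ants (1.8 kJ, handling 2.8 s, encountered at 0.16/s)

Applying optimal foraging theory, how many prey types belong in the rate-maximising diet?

Profitabilities (E/h, kJ/s): grasshoppers 3.7, termites 2, flies 1.52, ants 0.643, small beetles 0.12. Add prey in this order while the next type's profitability exceeds the intake rate on those already taken.
Rate on top 1: 0.2296. termites: 2 > 0.2296 → include.
Rate on top 2: 0.6921. flies: 1.52 > 0.6921 → include.
Rate on top 3: 0.8113. ants: 0.643 < 0.8113 → exclude; stop.
Optimal diet: grasshoppers, termites, flies — 3 of 5 types.

3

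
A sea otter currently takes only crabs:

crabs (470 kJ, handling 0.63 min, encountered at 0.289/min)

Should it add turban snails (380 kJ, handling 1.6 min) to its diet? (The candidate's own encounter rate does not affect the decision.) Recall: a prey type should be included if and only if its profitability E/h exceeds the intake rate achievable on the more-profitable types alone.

Current rate: (0.289×470)/(1 + 0.289×0.63) = 114.9 kJ/min.
turban snails: E/h = 380/1.6 = 237.5 kJ/min.
237.5 > 114.9, so adding turban snails raises the average — include it.

Yes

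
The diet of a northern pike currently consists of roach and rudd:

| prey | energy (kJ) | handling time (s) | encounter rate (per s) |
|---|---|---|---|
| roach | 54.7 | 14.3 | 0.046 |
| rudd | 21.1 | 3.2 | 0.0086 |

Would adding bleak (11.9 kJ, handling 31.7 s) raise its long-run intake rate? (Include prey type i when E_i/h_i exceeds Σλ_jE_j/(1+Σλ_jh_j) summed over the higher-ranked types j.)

Intake rate on the current diet: R = (0.046×54.7 + 0.0086×21.1) / (1 + 0.046×14.3 + 0.0086×3.2) = 2.698/1.685 = 1.601 kJ/s.
bleak: E/h = 11.9/31.7 = 0.3754 kJ/s.
Since 0.3754 < R, time spent handling bleak is better spent searching.

No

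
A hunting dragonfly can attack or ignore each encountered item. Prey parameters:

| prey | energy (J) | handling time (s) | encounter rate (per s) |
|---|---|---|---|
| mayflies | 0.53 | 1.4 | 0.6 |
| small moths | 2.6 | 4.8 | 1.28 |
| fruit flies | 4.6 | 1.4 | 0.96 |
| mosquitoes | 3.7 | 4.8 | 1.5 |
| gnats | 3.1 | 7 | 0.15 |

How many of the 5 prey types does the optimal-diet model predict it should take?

1

E/h in descending order: fruit flies 3.29, mosquitoes 0.771, small moths 0.542, gnats 0.443, mayflies 0.379 J/s. The optimal diet is the largest prefix of this list for which every included type satisfies E_i/h_i > R on the types above it.
Rate on top 1: 1.884. mosquitoes: 0.771 < 1.884 → exclude; stop.
Optimal diet: fruit flies — 1 of 5 types.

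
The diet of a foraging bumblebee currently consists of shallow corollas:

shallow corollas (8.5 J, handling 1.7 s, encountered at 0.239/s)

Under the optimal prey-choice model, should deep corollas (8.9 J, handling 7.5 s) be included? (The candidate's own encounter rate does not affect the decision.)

On shallow corollas alone, R = ΣλE/(1+Σλh) = 2.031/1.406 = 1.445 J/s.
deep corollas: E/h = 8.9/7.5 = 1.187 J/s.
1.187 < 1.445, so adding deep corollas would lower the average — exclude it.

No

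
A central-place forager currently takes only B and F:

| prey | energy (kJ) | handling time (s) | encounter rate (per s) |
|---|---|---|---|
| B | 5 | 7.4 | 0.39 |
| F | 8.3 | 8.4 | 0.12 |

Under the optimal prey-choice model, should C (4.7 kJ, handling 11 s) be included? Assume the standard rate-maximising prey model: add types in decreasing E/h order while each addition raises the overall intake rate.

Current rate: (0.39×5 + 0.12×8.3)/(1 + 0.39×7.4 + 0.12×8.4) = 0.602 kJ/s.
C: E/h = 4.7/11 = 0.4273 kJ/s.
0.4273 < 0.602, so adding C would lower the average — exclude it.

No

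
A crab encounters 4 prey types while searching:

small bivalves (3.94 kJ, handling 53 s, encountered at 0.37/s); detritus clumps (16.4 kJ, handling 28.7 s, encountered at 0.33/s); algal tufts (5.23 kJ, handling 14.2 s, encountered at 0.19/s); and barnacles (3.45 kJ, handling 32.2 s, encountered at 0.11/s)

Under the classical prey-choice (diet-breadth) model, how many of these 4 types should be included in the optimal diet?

Rank by E/h (kJ/s): detritus clumps 0.571, algal tufts 0.368, barnacles 0.107, small bivalves 0.0743. Include each in turn until the next type's E/h falls below the running intake rate.
Rate on top 1: 0.5169. algal tufts: 0.368 < 0.5169 → exclude; stop.
Optimal diet: detritus clumps — 1 of 4 types.

1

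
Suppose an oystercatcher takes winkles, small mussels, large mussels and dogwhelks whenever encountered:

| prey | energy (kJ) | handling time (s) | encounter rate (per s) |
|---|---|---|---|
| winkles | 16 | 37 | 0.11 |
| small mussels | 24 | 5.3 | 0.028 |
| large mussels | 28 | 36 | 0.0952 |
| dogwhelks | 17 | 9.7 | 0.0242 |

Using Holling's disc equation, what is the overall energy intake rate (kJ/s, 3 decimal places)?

0.620 kJ/s

Energy encountered per unit search time: 0.11×16 + 0.028×24 + 0.0952×28 + 0.0242×17 = 5.509 kJ/s.
Handling time per unit search time: 0.11×37 + 0.028×5.3 + 0.0952×36 + 0.0242×9.7 = 7.88.
Rate = 5.509/(1 + 7.88) = 0.6204 kJ/s.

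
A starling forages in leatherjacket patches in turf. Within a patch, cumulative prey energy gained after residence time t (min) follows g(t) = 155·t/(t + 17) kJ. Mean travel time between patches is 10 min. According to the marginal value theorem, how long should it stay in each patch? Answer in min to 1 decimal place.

By the marginal value theorem, leave when the instantaneous gain rate g'(t) equals the habitat-wide average g(t)/(T + t).
g'(t) = 155·17/(t + 17)². Setting 155·17/(t+17)² = 155t/[(t+17)(10+t)] gives 17(10+t) = t(t+17), so t² = 17×10 = 170.
t* = √170 = 13.04 min.

13.0 min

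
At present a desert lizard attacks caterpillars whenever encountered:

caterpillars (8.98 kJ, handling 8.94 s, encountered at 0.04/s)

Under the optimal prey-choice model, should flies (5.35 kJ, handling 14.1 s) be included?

On caterpillars alone, R = ΣλE/(1+Σλh) = 0.3592/1.358 = 0.2646 kJ/s.
flies: E/h = 5.35/14.1 = 0.3794 kJ/s.
Since 0.3794 > R, including flies increases the long-run rate.

Yes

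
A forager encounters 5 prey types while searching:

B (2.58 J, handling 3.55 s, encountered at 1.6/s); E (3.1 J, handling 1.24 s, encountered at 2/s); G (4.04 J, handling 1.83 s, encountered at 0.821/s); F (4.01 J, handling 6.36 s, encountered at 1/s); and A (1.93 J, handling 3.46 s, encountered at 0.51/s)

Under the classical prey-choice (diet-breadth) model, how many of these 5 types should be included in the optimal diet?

Profitabilities (E/h, J/s): E 2.5, G 2.21, B 0.727, F 0.631, A 0.558. Add prey in this order while the next type's profitability exceeds the intake rate on those already taken.
Rate on top 1: 1.782. G: 2.21 > 1.782 → include.
Rate on top 2: 1.91. B: 0.727 < 1.91 → exclude; stop.
Optimal diet: E, G — 2 of 5 types.

2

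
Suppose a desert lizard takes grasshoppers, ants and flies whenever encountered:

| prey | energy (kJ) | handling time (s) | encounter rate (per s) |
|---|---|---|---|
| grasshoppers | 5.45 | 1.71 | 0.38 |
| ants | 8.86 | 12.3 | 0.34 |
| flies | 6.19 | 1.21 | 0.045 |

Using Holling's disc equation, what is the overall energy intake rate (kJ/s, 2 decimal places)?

0.91 kJ/s

R = (0.38×5.45 + 0.34×8.86 + 0.045×6.19) / (1 + 0.38×1.71 + 0.34×12.3 + 0.045×1.21) = 5.362/5.886 = 0.9109 kJ/s.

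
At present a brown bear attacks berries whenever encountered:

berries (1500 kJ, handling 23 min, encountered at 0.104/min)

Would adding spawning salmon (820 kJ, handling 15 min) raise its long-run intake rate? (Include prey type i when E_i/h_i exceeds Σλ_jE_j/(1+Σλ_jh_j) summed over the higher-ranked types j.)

On berries alone, R = ΣλE/(1+Σλh) = 156/3.392 = 45.99 kJ/min.
Profitability of spawning salmon: 820/15 = 54.67 kJ/min.
Since 54.67 > R, including spawning salmon increases the long-run rate.

Yes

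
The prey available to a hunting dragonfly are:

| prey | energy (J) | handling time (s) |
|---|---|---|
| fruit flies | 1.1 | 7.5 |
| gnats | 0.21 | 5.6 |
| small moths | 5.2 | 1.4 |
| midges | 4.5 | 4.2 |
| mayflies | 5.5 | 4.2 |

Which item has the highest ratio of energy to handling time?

small moths

In descending order of E/h:
small moths: 5.2/1.4 = 3.71 J/s
mayflies: 5.5/4.2 = 1.31 J/s
midges: 4.5/4.2 = 1.07 J/s
fruit flies: 1.1/7.5 = 0.147 J/s
gnats: 0.21/5.6 = 0.0375 J/s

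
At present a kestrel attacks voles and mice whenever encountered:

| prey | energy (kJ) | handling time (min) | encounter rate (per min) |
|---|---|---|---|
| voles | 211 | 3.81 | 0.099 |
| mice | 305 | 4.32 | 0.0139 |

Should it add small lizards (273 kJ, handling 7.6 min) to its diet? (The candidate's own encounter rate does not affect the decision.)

Intake rate on the current diet: R = (0.099×211 + 0.0139×305) / (1 + 0.099×3.81 + 0.0139×4.32) = 25.13/1.437 = 17.48 kJ/min.
Profitability of small lizards: 273/7.6 = 35.92 kJ/min.
35.92 > 17.48, so adding small lizards raises the average — include it.

Yes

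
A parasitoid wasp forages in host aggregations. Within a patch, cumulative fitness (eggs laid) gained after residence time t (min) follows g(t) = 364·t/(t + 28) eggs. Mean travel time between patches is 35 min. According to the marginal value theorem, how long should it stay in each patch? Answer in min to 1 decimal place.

Maximise g(t)/(T+t): set derivative to zero → g'(t)(T+t) = g(t).
g'(t) = 364·28/(t + 28)². Setting 364·28/(t+28)² = 364t/[(t+28)(35+t)] gives 28(35+t) = t(t+28), so t² = 28×35 = 980.
t* = √980 = 31.3 min.

31.3 min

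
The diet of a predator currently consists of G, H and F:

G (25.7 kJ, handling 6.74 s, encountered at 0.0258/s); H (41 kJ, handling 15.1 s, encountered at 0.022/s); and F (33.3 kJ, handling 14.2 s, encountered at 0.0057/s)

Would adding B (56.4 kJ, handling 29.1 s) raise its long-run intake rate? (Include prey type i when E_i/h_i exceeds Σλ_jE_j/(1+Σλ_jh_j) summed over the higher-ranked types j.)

Current rate: (0.0258×25.7 + 0.022×41 + 0.0057×33.3)/(1 + 0.0258×6.74 + 0.022×15.1 + 0.0057×14.2) = 1.106 kJ/s.
Profitability of B: 56.4/29.1 = 1.938 kJ/s.
Since 1.938 > R, including B increases the long-run rate.

Yes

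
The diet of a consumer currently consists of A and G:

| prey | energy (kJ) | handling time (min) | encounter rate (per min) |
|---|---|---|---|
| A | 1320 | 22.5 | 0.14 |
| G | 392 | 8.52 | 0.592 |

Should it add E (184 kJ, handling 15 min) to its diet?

On A and G alone, R = ΣλE/(1+Σλh) = 416.9/9.194 = 45.34 kJ/min.
Profitability of E: 184/15 = 12.27 kJ/min.
12.27 < 45.34, so adding E would lower the average — exclude it.

No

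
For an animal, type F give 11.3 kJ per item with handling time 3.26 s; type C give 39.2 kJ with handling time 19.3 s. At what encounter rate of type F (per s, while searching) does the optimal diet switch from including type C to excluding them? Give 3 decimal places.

0.434 per s

The zero-one rule: include type C iff E₂/h₂ > λE₁/(1+λh₁). Equality gives the switch point.
λE₁h₂ = E₂ + λE₂h₁ ⇒ λ = E₂/(E₁h₂ − E₂h₁) = 39.2/(218.1 − 127.8) = 0.4341 per s.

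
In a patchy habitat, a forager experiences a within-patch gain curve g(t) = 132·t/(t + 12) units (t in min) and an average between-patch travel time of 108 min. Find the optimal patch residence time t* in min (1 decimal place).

36.0 min

Maximise g(t)/(T+t): set derivative to zero → g'(t)(T+t) = g(t).
g'(t) = 132·12/(t + 12)². Setting 132·12/(t+12)² = 132t/[(t+12)(108+t)] gives 12(108+t) = t(t+12), so t² = 12×108 = 1296.
t* = √1296 = 36 min.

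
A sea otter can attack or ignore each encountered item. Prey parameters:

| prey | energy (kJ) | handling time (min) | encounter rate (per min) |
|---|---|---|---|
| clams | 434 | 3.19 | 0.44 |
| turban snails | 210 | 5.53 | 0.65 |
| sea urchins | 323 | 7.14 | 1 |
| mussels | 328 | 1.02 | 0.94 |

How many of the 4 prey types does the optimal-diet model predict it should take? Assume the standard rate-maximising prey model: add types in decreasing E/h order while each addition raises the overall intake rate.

1

E/h in descending order: mussels 322, clams 136, sea urchins 45.2, turban snails 38 kJ/min. The optimal diet is the largest prefix of this list for which every included type satisfies E_i/h_i > R on the types above it.
Rate on top 1: 157.4. clams: 136 < 157.4 → exclude; stop.
Optimal diet: mussels — 1 of 4 types.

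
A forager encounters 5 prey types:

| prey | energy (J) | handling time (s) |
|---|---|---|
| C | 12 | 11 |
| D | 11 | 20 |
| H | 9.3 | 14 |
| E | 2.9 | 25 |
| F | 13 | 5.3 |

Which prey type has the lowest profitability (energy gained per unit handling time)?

E

In descending order of E/h:
F: 13/5.3 = 2.45 J/s
C: 12/11 = 1.09 J/s
H: 9.3/14 = 0.664 J/s
D: 11/20 = 0.55 J/s
E: 2.9/25 = 0.116 J/s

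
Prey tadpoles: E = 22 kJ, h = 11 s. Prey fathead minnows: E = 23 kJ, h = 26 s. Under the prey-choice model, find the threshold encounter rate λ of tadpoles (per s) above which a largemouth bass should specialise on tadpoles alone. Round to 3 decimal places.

The zero-one rule: include fathead minnows iff E₂/h₂ > λE₁/(1+λh₁). Equality gives the switch point.
λE₁h₂ = E₂ + λE₂h₁ ⇒ λ = E₂/(E₁h₂ − E₂h₁) = 23/(572 − 253) = 0.0721 per s.

0.072 per s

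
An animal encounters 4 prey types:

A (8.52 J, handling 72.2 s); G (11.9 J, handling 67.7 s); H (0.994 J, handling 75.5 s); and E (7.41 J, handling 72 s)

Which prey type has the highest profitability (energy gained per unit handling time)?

G

Profitability E/h (J/s): A = 8.52/72.2 = 0.118, G = 11.9/67.7 = 0.176, H = 0.994/75.5 = 0.0132, E = 7.41/72 = 0.103.
Ranked: G > A > E > H.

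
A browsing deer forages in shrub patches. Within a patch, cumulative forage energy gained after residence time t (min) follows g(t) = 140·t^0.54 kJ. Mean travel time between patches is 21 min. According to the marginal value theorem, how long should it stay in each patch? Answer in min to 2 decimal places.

24.65 min

By the marginal value theorem, leave when the instantaneous gain rate g'(t) equals the habitat-wide average g(t)/(T + t).
g'(t) = 0.54·140·t^-0.46. Setting 0.54·140·t^-0.46 = 140·t^0.54/(21+t) gives 0.54(21+t) = t, so 0.46·t = 0.54×21.
t* = 0.54×21/0.46 = 24.65 min.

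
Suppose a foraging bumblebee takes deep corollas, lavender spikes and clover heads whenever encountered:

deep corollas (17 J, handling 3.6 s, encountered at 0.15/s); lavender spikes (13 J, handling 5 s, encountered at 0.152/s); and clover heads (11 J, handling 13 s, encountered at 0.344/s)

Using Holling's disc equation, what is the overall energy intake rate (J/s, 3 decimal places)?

1.227 J/s

R = (0.15×17 + 0.152×13 + 0.344×11) / (1 + 0.15×3.6 + 0.152×5 + 0.344×13) = 8.31/6.772 = 1.227 J/s.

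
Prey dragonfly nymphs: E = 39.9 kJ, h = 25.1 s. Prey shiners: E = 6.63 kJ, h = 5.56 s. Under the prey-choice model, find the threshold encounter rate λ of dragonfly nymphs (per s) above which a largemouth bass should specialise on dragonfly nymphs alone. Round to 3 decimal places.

Drop shiners once their profitability E₂/h₂ falls below the rate achievable on dragonfly nymphs alone: E₂/h₂ = λE₁/(1 + λh₁).
Solve for λ: λE₁h₂ = E₂(1 + λh₁) → λ(E₁h₂ − E₂h₁) = E₂ → λ = E₂/(E₁h₂ − E₂h₁).
λ = 6.63/(39.9×5.56 − 6.63×25.1) = 6.63/55.43 = 0.1196 per s.

0.120 per s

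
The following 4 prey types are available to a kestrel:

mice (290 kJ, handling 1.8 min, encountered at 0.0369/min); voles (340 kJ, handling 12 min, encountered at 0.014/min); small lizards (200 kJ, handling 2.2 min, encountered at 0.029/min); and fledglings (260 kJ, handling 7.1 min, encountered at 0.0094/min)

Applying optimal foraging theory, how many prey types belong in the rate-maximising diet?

Rank by E/h (kJ/min): mice 161, small lizards 90.9, fledglings 36.6, voles 28.3. Include each in turn until the next type's E/h falls below the running intake rate.
Rate on top 1: 10.03. small lizards: 90.9 > 10.03 → include.
Rate on top 2: 14.6. fledglings: 36.6 > 14.6 → include.
Rate on top 3: 15.83. voles: 28.3 > 15.83 → include.
Optimal diet: mice, small lizards, fledglings, voles — 4 of 4 types.

4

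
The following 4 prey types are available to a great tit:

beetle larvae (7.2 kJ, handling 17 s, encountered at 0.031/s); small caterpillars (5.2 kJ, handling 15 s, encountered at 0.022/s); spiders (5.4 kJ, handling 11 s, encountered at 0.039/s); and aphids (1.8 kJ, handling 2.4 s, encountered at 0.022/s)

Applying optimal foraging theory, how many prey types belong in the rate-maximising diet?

4

Rank by E/h (kJ/s): aphids 0.75, spiders 0.491, beetle larvae 0.424, small caterpillars 0.347. Include each in turn until the next type's E/h falls below the running intake rate.
Rate on top 1: 0.03761. spiders: 0.491 > 0.03761 → include.
Rate on top 2: 0.1688. beetle larvae: 0.424 > 0.1688 → include.
Rate on top 3: 0.2357. small caterpillars: 0.347 > 0.2357 → include.
Optimal diet: aphids, spiders, beetle larvae, small caterpillars — 4 of 4 types.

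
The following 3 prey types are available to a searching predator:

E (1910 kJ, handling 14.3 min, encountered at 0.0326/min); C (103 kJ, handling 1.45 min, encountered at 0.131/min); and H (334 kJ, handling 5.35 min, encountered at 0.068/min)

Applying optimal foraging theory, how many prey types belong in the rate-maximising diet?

E/h in descending order: E 134, C 71, H 62.4 kJ/min. The optimal diet is the largest prefix of this list for which every included type satisfies E_i/h_i > R on the types above it.
Rate on top 1: 42.47. C: 71 > 42.47 → include.
Rate on top 2: 45.74. H: 62.4 > 45.74 → include.
Optimal diet: E, C, H — 3 of 3 types.

3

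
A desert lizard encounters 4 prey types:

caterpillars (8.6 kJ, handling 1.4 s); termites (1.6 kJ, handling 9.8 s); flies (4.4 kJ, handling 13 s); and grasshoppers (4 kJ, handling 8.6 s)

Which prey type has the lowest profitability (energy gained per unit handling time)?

In descending order of E/h:
caterpillars: 8.6/1.4 = 6.14 kJ/s
grasshoppers: 4/8.6 = 0.465 kJ/s
flies: 4.4/13 = 0.338 kJ/s
termites: 1.6/9.8 = 0.163 kJ/s

termites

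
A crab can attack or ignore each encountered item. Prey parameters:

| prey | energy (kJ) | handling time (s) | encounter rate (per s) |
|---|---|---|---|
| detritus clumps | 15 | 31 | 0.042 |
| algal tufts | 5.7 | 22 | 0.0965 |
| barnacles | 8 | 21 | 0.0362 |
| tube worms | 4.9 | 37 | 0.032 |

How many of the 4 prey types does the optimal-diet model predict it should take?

2

Profitabilities (E/h, kJ/s): detritus clumps 0.484, barnacles 0.381, algal tufts 0.259, tube worms 0.132. Add prey in this order while the next type's profitability exceeds the intake rate on those already taken.
Rate on top 1: 0.2737. barnacles: 0.381 > 0.2737 → include.
Rate on top 2: 0.3003. algal tufts: 0.259 < 0.3003 → exclude; stop.
Optimal diet: detritus clumps, barnacles — 2 of 4 types.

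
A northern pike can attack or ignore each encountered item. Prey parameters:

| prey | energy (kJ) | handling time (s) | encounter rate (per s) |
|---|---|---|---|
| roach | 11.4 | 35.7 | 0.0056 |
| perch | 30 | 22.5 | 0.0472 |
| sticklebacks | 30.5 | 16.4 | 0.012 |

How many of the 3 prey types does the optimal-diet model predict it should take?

2

Profitabilities (E/h, kJ/s): sticklebacks 1.86, perch 1.33, roach 0.319. Add prey in this order while the next type's profitability exceeds the intake rate on those already taken.
Rate on top 1: 0.3058. perch: 1.33 > 0.3058 → include.
Rate on top 2: 0.7889. roach: 0.319 < 0.7889 → exclude; stop.
Optimal diet: sticklebacks, perch — 2 of 3 types.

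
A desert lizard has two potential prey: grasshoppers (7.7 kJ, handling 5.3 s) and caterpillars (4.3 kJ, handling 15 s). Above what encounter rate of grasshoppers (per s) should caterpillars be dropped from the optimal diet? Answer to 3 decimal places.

0.046 per s

The zero-one rule: include caterpillars iff E₂/h₂ > λE₁/(1+λh₁). Equality gives the switch point.
λE₁h₂ = E₂ + λE₂h₁ ⇒ λ = E₂/(E₁h₂ − E₂h₁) = 4.3/(115.5 − 22.79) = 0.04638 per s.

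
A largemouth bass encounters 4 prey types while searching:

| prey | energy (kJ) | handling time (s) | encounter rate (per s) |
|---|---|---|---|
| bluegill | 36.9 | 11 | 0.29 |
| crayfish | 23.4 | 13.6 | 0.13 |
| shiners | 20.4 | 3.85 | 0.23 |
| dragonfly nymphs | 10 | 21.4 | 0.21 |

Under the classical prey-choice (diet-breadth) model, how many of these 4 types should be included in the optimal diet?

Rank by E/h (kJ/s): shiners 5.3, bluegill 3.35, crayfish 1.72, dragonfly nymphs 0.467. Include each in turn until the next type's E/h falls below the running intake rate.
Rate on top 1: 2.488. bluegill: 3.35 > 2.488 → include.
Rate on top 2: 3.033. crayfish: 1.72 < 3.033 → exclude; stop.
Optimal diet: shiners, bluegill — 2 of 4 types.

2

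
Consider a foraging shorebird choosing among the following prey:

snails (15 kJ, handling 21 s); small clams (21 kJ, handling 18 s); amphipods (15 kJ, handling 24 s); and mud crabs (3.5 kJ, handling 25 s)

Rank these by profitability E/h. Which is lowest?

In descending order of E/h:
small clams: 21/18 = 1.17 kJ/s
snails: 15/21 = 0.714 kJ/s
amphipods: 15/24 = 0.625 kJ/s
mud crabs: 3.5/25 = 0.14 kJ/s

mud crabs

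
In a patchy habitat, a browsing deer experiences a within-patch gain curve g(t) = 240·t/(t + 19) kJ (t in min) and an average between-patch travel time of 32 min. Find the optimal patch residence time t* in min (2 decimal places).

Maximise g(t)/(T+t): set derivative to zero → g'(t)(T+t) = g(t).
g'(t) = 240·19/(t + 19)². Setting 240·19/(t+19)² = 240t/[(t+19)(32+t)] gives 19(32+t) = t(t+19), so t² = 19×32 = 608.
t* = √608 = 24.66 min.

24.66 min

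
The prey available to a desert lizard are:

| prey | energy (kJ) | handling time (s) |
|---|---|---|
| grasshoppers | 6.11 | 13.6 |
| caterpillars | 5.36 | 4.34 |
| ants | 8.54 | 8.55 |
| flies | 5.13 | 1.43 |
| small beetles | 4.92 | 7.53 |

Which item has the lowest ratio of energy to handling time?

In descending order of E/h:
flies: 5.13/1.43 = 3.59 kJ/s
caterpillars: 5.36/4.34 = 1.24 kJ/s
ants: 8.54/8.55 = 0.999 kJ/s
small beetles: 4.92/7.53 = 0.653 kJ/s
grasshoppers: 6.11/13.6 = 0.449 kJ/s

grasshoppers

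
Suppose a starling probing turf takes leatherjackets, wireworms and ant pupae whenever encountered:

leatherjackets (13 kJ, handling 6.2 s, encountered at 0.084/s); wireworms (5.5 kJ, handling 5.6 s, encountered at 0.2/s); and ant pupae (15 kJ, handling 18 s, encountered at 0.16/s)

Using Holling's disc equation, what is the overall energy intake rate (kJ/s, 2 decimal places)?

0.83 kJ/s

R = Σλ_iE_i / (1 + Σλ_ih_i)
Numerator: 0.084×13 + 0.2×5.5 + 0.16×15 = 4.592
Denominator: 1 + 0.084×6.2 + 0.2×5.6 + 0.16×18 = 5.521
R = 4.592/5.521 = 0.8318 kJ/s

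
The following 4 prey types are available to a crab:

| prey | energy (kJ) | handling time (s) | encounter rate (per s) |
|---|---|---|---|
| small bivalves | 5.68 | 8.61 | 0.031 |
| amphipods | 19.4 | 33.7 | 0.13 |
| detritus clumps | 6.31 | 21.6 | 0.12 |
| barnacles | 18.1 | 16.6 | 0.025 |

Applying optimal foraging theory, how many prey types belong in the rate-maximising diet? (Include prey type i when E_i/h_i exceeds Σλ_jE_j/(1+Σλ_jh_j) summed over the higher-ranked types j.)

3

E/h in descending order: barnacles 1.09, small bivalves 0.66, amphipods 0.576, detritus clumps 0.292 kJ/s. The optimal diet is the largest prefix of this list for which every included type satisfies E_i/h_i > R on the types above it.
Rate on top 1: 0.3198. small bivalves: 0.66 > 0.3198 → include.
Rate on top 2: 0.3737. amphipods: 0.576 > 0.3737 → include.
Rate on top 3: 0.5196. detritus clumps: 0.292 < 0.5196 → exclude; stop.
Optimal diet: barnacles, small bivalves, amphipods — 3 of 4 types.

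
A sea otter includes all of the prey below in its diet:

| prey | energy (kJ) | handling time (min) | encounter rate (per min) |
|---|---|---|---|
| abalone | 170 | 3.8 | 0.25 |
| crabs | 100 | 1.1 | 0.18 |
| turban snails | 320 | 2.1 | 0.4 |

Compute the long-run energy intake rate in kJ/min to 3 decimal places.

R = Σλ_iE_i / (1 + Σλ_ih_i)
Numerator: 0.25×170 + 0.18×100 + 0.4×320 = 188.5
Denominator: 1 + 0.25×3.8 + 0.18×1.1 + 0.4×2.1 = 2.988
R = 188.5/2.988 = 63.09 kJ/min

63.086 kJ/min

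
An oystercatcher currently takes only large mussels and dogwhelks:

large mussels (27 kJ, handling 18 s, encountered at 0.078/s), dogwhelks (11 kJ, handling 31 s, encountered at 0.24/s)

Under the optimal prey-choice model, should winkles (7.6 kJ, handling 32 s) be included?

On large mussels and dogwhelks alone, R = ΣλE/(1+Σλh) = 4.746/9.844 = 0.4821 kJ/s.
winkles: E/h = 7.6/32 = 0.2375 kJ/s.
Since 0.2375 < R, time spent handling winkles is better spent searching.

No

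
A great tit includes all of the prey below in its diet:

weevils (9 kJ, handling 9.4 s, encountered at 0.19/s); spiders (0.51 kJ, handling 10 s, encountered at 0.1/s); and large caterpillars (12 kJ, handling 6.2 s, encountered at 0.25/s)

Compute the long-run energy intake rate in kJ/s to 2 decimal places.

0.89 kJ/s

R = Σλ_iE_i / (1 + Σλ_ih_i)
Numerator: 0.19×9 + 0.1×0.51 + 0.25×12 = 4.761
Denominator: 1 + 0.19×9.4 + 0.1×10 + 0.25×6.2 = 5.336
R = 4.761/5.336 = 0.8922 kJ/s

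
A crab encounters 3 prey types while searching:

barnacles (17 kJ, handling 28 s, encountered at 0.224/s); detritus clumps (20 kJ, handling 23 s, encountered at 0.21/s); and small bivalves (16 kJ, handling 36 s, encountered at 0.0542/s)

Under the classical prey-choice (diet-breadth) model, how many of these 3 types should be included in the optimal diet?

1

E/h in descending order: detritus clumps 0.87, barnacles 0.607, small bivalves 0.444 kJ/s. The optimal diet is the largest prefix of this list for which every included type satisfies E_i/h_i > R on the types above it.
Rate on top 1: 0.7204. barnacles: 0.607 < 0.7204 → exclude; stop.
Optimal diet: detritus clumps — 1 of 3 types.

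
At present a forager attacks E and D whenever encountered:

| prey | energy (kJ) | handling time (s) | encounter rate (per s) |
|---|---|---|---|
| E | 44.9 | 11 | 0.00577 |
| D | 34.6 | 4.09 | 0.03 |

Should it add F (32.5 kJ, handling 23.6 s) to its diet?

Yes

Intake rate on the current diet: R = (0.00577×44.9 + 0.03×34.6) / (1 + 0.00577×11 + 0.03×4.09) = 1.297/1.186 = 1.093 kJ/s.
Profitability of F: 32.5/23.6 = 1.377 kJ/s.
Since 1.377 > R, including F increases the long-run rate.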